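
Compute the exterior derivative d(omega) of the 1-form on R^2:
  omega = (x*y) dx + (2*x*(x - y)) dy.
d(omega) = (3*x - 2*y) dx ∧ dy

For a 1-form omega = sum_i f_i dx_i, the exterior derivative is
  d(omega) = sum_{i < j} (∂f_j/∂x_i - ∂f_i/∂x_j) dx_i ∧ dx_j.
  coefficient of dx ∧ dy: ∂f_2/∂x - ∂f_1/∂y = ∂(2*x*(x - y))/∂x - ∂(x*y)/∂y = 3*x - 2*y
Assembling: d(omega) = (3*x - 2*y) dx ∧ dy.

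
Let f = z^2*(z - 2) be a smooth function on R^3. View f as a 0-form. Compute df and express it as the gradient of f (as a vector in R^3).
df = (0) dx + (0) dy + (z*(3*z - 4)) dz; grad f = (0, 0, z*(3*z - 4))

For a 0-form f, d f = (∂f/∂x) dx + (∂f/∂y) dy + (∂f/∂z) dz. The components of the vector representation are exactly the entries of grad f in Cartesian coordinates:
  ∂f/∂x = 0
  ∂f/∂y = 0
  ∂f/∂z = z*(3*z - 4).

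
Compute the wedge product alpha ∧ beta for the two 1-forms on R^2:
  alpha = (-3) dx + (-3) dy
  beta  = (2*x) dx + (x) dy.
alpha ∧ beta = (3*x) dx ∧ dy

Distribute the wedge, using dx_i ∧ dx_j = -dx_j ∧ dx_i and dx_i ∧ dx_i = 0. For each pair (i, j) with i < j, the coefficient of dx_i ∧ dx_j in alpha ∧ beta is (alpha_i * beta_j - alpha_j * beta_i). Collecting: alpha ∧ beta = (3*x) dx ∧ dy.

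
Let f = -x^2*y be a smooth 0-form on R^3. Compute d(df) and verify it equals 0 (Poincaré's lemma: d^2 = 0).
d(df) = 0

Step 1: df = sum_i (∂f/∂x_i) dx_i = (-2*x*y) dx + (-x^2) dy + (0) dz.
Step 2: Apply d again. Using the 1-form formula, the coefficient of dx ∧ dy in d(df) is ∂^2 f/∂x ∂y - ∂^2 f/∂y ∂x = (-2*x) - (-2*x) = 0 (equality of mixed partials for smooth f).
Similarly for dx ∧ dz and dy ∧ dz — all coefficients vanish. So d(df) = 0.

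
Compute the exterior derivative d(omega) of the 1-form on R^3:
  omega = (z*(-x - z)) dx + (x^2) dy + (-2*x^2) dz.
d(omega) = (2*x) dx ∧ dy + (-3*x + 2*z) dx ∧ dz

For a 1-form omega = sum_i f_i dx_i, the exterior derivative is
  d(omega) = sum_{i < j} (∂f_j/∂x_i - ∂f_i/∂x_j) dx_i ∧ dx_j.
  coefficient of dx ∧ dy: ∂f_2/∂x - ∂f_1/∂y = ∂(x^2)/∂x - ∂(z*(-x - z))/∂y = 2*x
  coefficient of dx ∧ dz: ∂f_3/∂x - ∂f_1/∂z = ∂(-2*x^2)/∂x - ∂(z*(-x - z))/∂z = -3*x + 2*z
Assembling: d(omega) = (2*x) dx ∧ dy + (-3*x + 2*z) dx ∧ dz.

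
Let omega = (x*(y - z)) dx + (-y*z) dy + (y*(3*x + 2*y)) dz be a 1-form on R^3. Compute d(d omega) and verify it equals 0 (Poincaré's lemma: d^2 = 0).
d(d omega) = 0

Step 1: d omega = sum_{i<j} (∂f_j/∂x_i - ∂f_i/∂x_j) dx_i ∧ dx_j:
  coeff of dx ∧ dy: -x
  coeff of dx ∧ dz: x + 3*y
  coeff of dy ∧ dz: 3*x + 5*y
Step 2: Apply d again to each 2-form coefficient. The only possible 3-form in R^3 is dx ∧ dy ∧ dz, with coefficient
  ∂(coeff of dy∧dz)/∂x - ∂(coeff of dx∧dz)/∂y + ∂(coeff of dx∧dy)/∂z
  = ∂/∂x (3*x + 5*y) - ∂/∂y (x + 3*y) + ∂/∂z (-x).
Each of these terms simplifies to sums of mixed partials that cancel in pairs. The result is 0 (by equality of mixed partials for smooth functions — Schwarz / Clairaut).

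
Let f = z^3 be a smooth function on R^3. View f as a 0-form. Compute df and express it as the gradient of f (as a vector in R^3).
df = (0) dx + (0) dy + (3*z^2) dz; grad f = (0, 0, 3*z^2)

For a 0-form f, d f = (∂f/∂x) dx + (∂f/∂y) dy + (∂f/∂z) dz. The components of the vector representation are exactly the entries of grad f in Cartesian coordinates:
  ∂f/∂x = 0
  ∂f/∂y = 0
  ∂f/∂z = 3*z^2.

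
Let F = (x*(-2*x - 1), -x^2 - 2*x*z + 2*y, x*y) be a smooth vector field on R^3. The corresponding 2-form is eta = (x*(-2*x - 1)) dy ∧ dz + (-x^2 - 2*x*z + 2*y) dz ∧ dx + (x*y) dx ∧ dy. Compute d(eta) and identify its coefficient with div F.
d(eta) = (1 - 4*x) dx ∧ dy ∧ dz; div F = 1 - 4*x

For a 2-form in R^3 of the form above, applying d gives a 3-form with coefficient ∂P/∂x + ∂Q/∂y + ∂R/∂z:
  ∂P/∂x = -4*x - 1
  ∂Q/∂y = 2
  ∂R/∂z = 0
Sum = 1 - 4*x, which is exactly div F.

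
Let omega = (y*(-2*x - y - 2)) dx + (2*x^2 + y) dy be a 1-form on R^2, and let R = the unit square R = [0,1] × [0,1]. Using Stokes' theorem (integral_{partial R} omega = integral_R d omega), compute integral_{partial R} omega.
integral_(partial R) omega = 6

Stokes: integral_partial_R omega = integral_R d omega with d omega = (∂Q/∂x - ∂P/∂y) dx ∧ dy.
  ∂Q/∂x = 4*x
  ∂P/∂y = -2*x - 2*y - 2
  integrand = ∂Q/∂x - ∂P/∂y = 6*x + 2*y + 2.
Integrating over R: integral_0^1 integral_0^1 (6*x + 2*y + 2) dx dy = 6.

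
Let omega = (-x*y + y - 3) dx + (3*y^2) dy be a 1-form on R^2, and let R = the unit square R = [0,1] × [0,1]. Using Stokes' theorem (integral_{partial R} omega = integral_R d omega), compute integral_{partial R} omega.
integral_(partial R) omega = -1/2

Stokes: integral_partial_R omega = integral_R d omega with d omega = (∂Q/∂x - ∂P/∂y) dx ∧ dy.
  ∂Q/∂x = 0
  ∂P/∂y = 1 - x
  integrand = ∂Q/∂x - ∂P/∂y = x - 1.
Integrating over R: integral_0^1 integral_0^1 (x - 1) dx dy = -1/2.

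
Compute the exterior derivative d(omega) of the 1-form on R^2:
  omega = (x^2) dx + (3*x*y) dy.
d(omega) = (3*y) dx ∧ dy

For a 1-form omega = sum_i f_i dx_i, the exterior derivative is
  d(omega) = sum_{i < j} (∂f_j/∂x_i - ∂f_i/∂x_j) dx_i ∧ dx_j.
  coefficient of dx ∧ dy: ∂f_2/∂x - ∂f_1/∂y = ∂(3*x*y)/∂x - ∂(x^2)/∂y = 3*y
Assembling: d(omega) = (3*y) dx ∧ dy.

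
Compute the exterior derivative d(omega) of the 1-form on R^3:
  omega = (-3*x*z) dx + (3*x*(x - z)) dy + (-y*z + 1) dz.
d(omega) = (6*x - 3*z) dx ∧ dy + (3*x) dx ∧ dz + (3*x - z) dy ∧ dz

For a 1-form omega = sum_i f_i dx_i, the exterior derivative is
  d(omega) = sum_{i < j} (∂f_j/∂x_i - ∂f_i/∂x_j) dx_i ∧ dx_j.
  coefficient of dx ∧ dy: ∂f_2/∂x - ∂f_1/∂y = ∂(3*x*(x - z))/∂x - ∂(-3*x*z)/∂y = 6*x - 3*z
  coefficient of dx ∧ dz: ∂f_3/∂x - ∂f_1/∂z = ∂(-y*z + 1)/∂x - ∂(-3*x*z)/∂z = 3*x
  coefficient of dy ∧ dz: ∂f_3/∂y - ∂f_2/∂z = ∂(-y*z + 1)/∂y - ∂(3*x*(x - z))/∂z = 3*x - z
Assembling: d(omega) = (6*x - 3*z) dx ∧ dy + (3*x) dx ∧ dz + (3*x - z) dy ∧ dz.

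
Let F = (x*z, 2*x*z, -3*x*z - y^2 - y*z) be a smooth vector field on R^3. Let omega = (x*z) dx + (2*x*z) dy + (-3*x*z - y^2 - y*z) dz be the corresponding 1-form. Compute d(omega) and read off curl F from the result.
d(omega) = (-2*x - 2*y - z) dy ∧ dz + (x + 3*z) dz ∧ dx + (2*z) dx ∧ dy; curl F = (-2*x - 2*y - z, x + 3*z, 2*z)

d omega = sum_{i<j} (∂f_j/∂x_i - ∂f_i/∂x_j) dx_i ∧ dx_j. Under the identification (dy ∧ dz, dz ∧ dx, dx ∧ dy) ↔ (e_x, e_y, e_z), the coefficients are exactly the components of curl F. Compute:
  ∂R/∂y - ∂Q/∂z = (-2*y - z) - (2*x) = -2*x - 2*y - z
  ∂P/∂z - ∂R/∂x = (x) - (-3*z) = x + 3*z
  ∂Q/∂x - ∂P/∂y = (2*z) - (0) = 2*z.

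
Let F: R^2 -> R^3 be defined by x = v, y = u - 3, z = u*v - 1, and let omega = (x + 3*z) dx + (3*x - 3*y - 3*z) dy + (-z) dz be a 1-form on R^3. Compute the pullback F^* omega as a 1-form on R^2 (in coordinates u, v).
F^* omega = (-u*v^2 - 3*u*v - 3*u + 4*v + 12) du + (-u^2*v + 3*u*v + u + v - 3) dv

Using F^*(f dg) = (f ∘ F) d(g ∘ F), substitute each coordinate x_i by F_i(u, v) in f_i, and replace dx_i by d F_i = (∂F_i/∂u) du + (∂F_i/∂v) dv.
  For the x component: f_1(F) = 3*u*v + v - 3; d F_1 = (0) du + (1) dv
  For the y component: f_2(F) = -3*u*v - 3*u + 3*v + 12; d F_2 = (1) du + (0) dv
  For the z component: f_3(F) = -u*v + 1; d F_3 = (v) du + (u) dv
Combining and collecting du, dv coefficients:
  coeff of du: -u*v^2 - 3*u*v - 3*u + 4*v + 12
  coeff of dv: -u^2*v + 3*u*v + u + v - 3
F^* omega = (-u*v^2 - 3*u*v - 3*u + 4*v + 12) du + (-u^2*v + 3*u*v + u + v - 3) dv.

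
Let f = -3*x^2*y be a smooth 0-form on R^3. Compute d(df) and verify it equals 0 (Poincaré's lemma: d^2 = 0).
d(df) = 0

Step 1: df = sum_i (∂f/∂x_i) dx_i = (-6*x*y) dx + (-3*x^2) dy + (0) dz.
Step 2: Apply d again. Using the 1-form formula, the coefficient of dx ∧ dy in d(df) is ∂^2 f/∂x ∂y - ∂^2 f/∂y ∂x = (-6*x) - (-6*x) = 0 (equality of mixed partials for smooth f).
Similarly for dx ∧ dz and dy ∧ dz — all coefficients vanish. So d(df) = 0.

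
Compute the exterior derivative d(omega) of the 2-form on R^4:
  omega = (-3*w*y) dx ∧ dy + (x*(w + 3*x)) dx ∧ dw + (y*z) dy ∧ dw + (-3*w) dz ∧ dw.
d(omega) = (-3*y) dx ∧ dy ∧ dw + (-y) dy ∧ dz ∧ dw

For a 2-form omega = sum_{i<j} g_{ij} dx_i ∧ dx_j, the exterior derivative is
  d(omega) = sum_{i<j} d(g_{ij}) ∧ dx_i ∧ dx_j = sum_{i<j, k} (∂g_{ij}/∂x_k) dx_k ∧ dx_i ∧ dx_j.
Expand each term, using dx_k ∧ dx_i ∧ dx_j = sgn(permutation) dx_{(a)} ∧ dx_{(b)} ∧ dx_{(c)} with (a < b < c) sorted:
  d(-3*w*y) includes (∂/∂w)(-3*w*y) dw = (-3*y) dw, which multiplied by dx ∧ dy gives (-3*y) dx ∧ dy ∧ dw
  d(y*z) includes (∂/∂z)(y*z) dz = (y) dz, which multiplied by dy ∧ dw gives (-y) dy ∧ dz ∧ dw
Collecting like 3-forms: d(omega) = (-3*y) dx ∧ dy ∧ dw + (-y) dy ∧ dz ∧ dw.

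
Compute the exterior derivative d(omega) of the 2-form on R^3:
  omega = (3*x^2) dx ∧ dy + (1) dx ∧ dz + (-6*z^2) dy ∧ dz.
d(omega) = 0

For a 2-form omega = sum_{i<j} g_{ij} dx_i ∧ dx_j, the exterior derivative is
  d(omega) = sum_{i<j} d(g_{ij}) ∧ dx_i ∧ dx_j = sum_{i<j, k} (∂g_{ij}/∂x_k) dx_k ∧ dx_i ∧ dx_j.
Expand each term, using dx_k ∧ dx_i ∧ dx_j = sgn(permutation) dx_{(a)} ∧ dx_{(b)} ∧ dx_{(c)} with (a < b < c) sorted:

Collecting like 3-forms: d(omega) = 0.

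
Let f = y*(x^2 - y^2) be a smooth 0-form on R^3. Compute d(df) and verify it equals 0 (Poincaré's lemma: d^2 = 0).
d(df) = 0

Step 1: df = sum_i (∂f/∂x_i) dx_i = (2*x*y) dx + (x^2 - 3*y^2) dy + (0) dz.
Step 2: Apply d again. Using the 1-form formula, the coefficient of dx ∧ dy in d(df) is ∂^2 f/∂x ∂y - ∂^2 f/∂y ∂x = (2*x) - (2*x) = 0 (equality of mixed partials for smooth f).
Similarly for dx ∧ dz and dy ∧ dz — all coefficients vanish. So d(df) = 0.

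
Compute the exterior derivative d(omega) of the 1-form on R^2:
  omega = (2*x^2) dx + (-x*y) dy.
d(omega) = (-y) dx ∧ dy

For a 1-form omega = sum_i f_i dx_i, the exterior derivative is
  d(omega) = sum_{i < j} (∂f_j/∂x_i - ∂f_i/∂x_j) dx_i ∧ dx_j.
  coefficient of dx ∧ dy: ∂f_2/∂x - ∂f_1/∂y = ∂(-x*y)/∂x - ∂(2*x^2)/∂y = -y
Assembling: d(omega) = (-y) dx ∧ dy.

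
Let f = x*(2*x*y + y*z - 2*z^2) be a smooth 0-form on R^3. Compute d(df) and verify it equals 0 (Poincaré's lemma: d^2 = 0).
d(df) = 0

Step 1: df = sum_i (∂f/∂x_i) dx_i = (4*x*y + y*z - 2*z^2) dx + (x*(2*x + z)) dy + (x*(y - 4*z)) dz.
Step 2: Apply d again. Using the 1-form formula, the coefficient of dx ∧ dy in d(df) is ∂^2 f/∂x ∂y - ∂^2 f/∂y ∂x = (4*x + z) - (4*x + z) = 0 (equality of mixed partials for smooth f).
Similarly for dx ∧ dz and dy ∧ dz — all coefficients vanish. So d(df) = 0.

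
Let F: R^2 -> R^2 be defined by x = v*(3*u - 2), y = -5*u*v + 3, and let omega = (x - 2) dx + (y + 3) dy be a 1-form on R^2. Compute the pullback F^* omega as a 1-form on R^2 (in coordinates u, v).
F^* omega = (2*v*(17*u*v - 3*v - 18)) du + (34*u^2*v - 12*u*v - 36*u + 4*v + 4) dv

Using F^*(f dg) = (f ∘ F) d(g ∘ F), substitute each coordinate x_i by F_i(u, v) in f_i, and replace dx_i by d F_i = (∂F_i/∂u) du + (∂F_i/∂v) dv.
  For the x component: f_1(F) = 3*u*v - 2*v - 2; d F_1 = (3*v) du + (3*u - 2) dv
  For the y component: f_2(F) = -5*u*v + 6; d F_2 = (-5*v) du + (-5*u) dv
Combining and collecting du, dv coefficients:
  coeff of du: 2*v*(17*u*v - 3*v - 18)
  coeff of dv: 34*u^2*v - 12*u*v - 36*u + 4*v + 4
F^* omega = (2*v*(17*u*v - 3*v - 18)) du + (34*u^2*v - 12*u*v - 36*u + 4*v + 4) dv.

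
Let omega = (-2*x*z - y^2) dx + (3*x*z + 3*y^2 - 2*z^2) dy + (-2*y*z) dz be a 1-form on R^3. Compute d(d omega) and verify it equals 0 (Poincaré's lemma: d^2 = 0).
d(d omega) = 0

Step 1: d omega = sum_{i<j} (∂f_j/∂x_i - ∂f_i/∂x_j) dx_i ∧ dx_j:
  coeff of dx ∧ dy: 2*y + 3*z
  coeff of dx ∧ dz: 2*x
  coeff of dy ∧ dz: -3*x + 2*z
Step 2: Apply d again to each 2-form coefficient. The only possible 3-form in R^3 is dx ∧ dy ∧ dz, with coefficient
  ∂(coeff of dy∧dz)/∂x - ∂(coeff of dx∧dz)/∂y + ∂(coeff of dx∧dy)/∂z
  = ∂/∂x (-3*x + 2*z) - ∂/∂y (2*x) + ∂/∂z (2*y + 3*z).
Each of these terms simplifies to sums of mixed partials that cancel in pairs. The result is 0 (by equality of mixed partials for smooth functions — Schwarz / Clairaut).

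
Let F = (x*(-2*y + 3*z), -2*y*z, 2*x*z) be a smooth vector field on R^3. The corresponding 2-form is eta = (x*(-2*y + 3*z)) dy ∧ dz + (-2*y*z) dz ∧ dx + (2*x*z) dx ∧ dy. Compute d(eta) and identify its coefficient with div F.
d(eta) = (2*x - 2*y + z) dx ∧ dy ∧ dz; div F = 2*x - 2*y + z

For a 2-form in R^3 of the form above, applying d gives a 3-form with coefficient ∂P/∂x + ∂Q/∂y + ∂R/∂z:
  ∂P/∂x = -2*y + 3*z
  ∂Q/∂y = -2*z
  ∂R/∂z = 2*x
Sum = 2*x - 2*y + z, which is exactly div F.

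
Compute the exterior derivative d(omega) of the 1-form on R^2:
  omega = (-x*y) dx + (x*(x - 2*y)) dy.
d(omega) = (3*x - 2*y) dx ∧ dy

For a 1-form omega = sum_i f_i dx_i, the exterior derivative is
  d(omega) = sum_{i < j} (∂f_j/∂x_i - ∂f_i/∂x_j) dx_i ∧ dx_j.
  coefficient of dx ∧ dy: ∂f_2/∂x - ∂f_1/∂y = ∂(x*(x - 2*y))/∂x - ∂(-x*y)/∂y = 3*x - 2*y
Assembling: d(omega) = (3*x - 2*y) dx ∧ dy.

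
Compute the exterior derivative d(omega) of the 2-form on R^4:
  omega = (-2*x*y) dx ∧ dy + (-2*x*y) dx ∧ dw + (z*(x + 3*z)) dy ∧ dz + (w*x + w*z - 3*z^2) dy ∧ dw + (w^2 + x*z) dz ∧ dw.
d(omega) = (w + 2*x) dx ∧ dy ∧ dw + (z) dx ∧ dy ∧ dz + (-w + 6*z) dy ∧ dz ∧ dw + (z) dx ∧ dz ∧ dw

For a 2-form omega = sum_{i<j} g_{ij} dx_i ∧ dx_j, the exterior derivative is
  d(omega) = sum_{i<j} d(g_{ij}) ∧ dx_i ∧ dx_j = sum_{i<j, k} (∂g_{ij}/∂x_k) dx_k ∧ dx_i ∧ dx_j.
Expand each term, using dx_k ∧ dx_i ∧ dx_j = sgn(permutation) dx_{(a)} ∧ dx_{(b)} ∧ dx_{(c)} with (a < b < c) sorted:
  d(-2*x*y) includes (∂/∂y)(-2*x*y) dy = (-2*x) dy, which multiplied by dx ∧ dw gives (2*x) dx ∧ dy ∧ dw
  d(z*(x + 3*z)) includes (∂/∂x)(z*(x + 3*z)) dx = (z) dx, which multiplied by dy ∧ dz gives (z) dx ∧ dy ∧ dz
  d(w*x + w*z - 3*z^2) includes (∂/∂x)(w*x + w*z - 3*z^2) dx = (w) dx, which multiplied by dy ∧ dw gives (w) dx ∧ dy ∧ dw
  d(w*x + w*z - 3*z^2) includes (∂/∂z)(w*x + w*z - 3*z^2) dz = (w - 6*z) dz, which multiplied by dy ∧ dw gives (-w + 6*z) dy ∧ dz ∧ dw
  d(w^2 + x*z) includes (∂/∂x)(w^2 + x*z) dx = (z) dx, which multiplied by dz ∧ dw gives (z) dx ∧ dz ∧ dw
Collecting like 3-forms: d(omega) = (w + 2*x) dx ∧ dy ∧ dw + (z) dx ∧ dy ∧ dz + (-w + 6*z) dy ∧ dz ∧ dw + (z) dx ∧ dz ∧ dw.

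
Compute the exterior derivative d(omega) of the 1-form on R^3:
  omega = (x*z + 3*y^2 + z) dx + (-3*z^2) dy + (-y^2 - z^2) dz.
d(omega) = (-6*y) dx ∧ dy + (-x - 1) dx ∧ dz + (-2*y + 6*z) dy ∧ dz

For a 1-form omega = sum_i f_i dx_i, the exterior derivative is
  d(omega) = sum_{i < j} (∂f_j/∂x_i - ∂f_i/∂x_j) dx_i ∧ dx_j.
  coefficient of dx ∧ dy: ∂f_2/∂x - ∂f_1/∂y = ∂(-3*z^2)/∂x - ∂(x*z + 3*y^2 + z)/∂y = -6*y
  coefficient of dx ∧ dz: ∂f_3/∂x - ∂f_1/∂z = ∂(-y^2 - z^2)/∂x - ∂(x*z + 3*y^2 + z)/∂z = -x - 1
  coefficient of dy ∧ dz: ∂f_3/∂y - ∂f_2/∂z = ∂(-y^2 - z^2)/∂y - ∂(-3*z^2)/∂z = -2*y + 6*z
Assembling: d(omega) = (-6*y) dx ∧ dy + (-x - 1) dx ∧ dz + (-2*y + 6*z) dy ∧ dz.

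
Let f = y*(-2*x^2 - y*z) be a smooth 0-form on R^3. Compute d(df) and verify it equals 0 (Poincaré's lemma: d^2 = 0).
d(df) = 0

Step 1: df = sum_i (∂f/∂x_i) dx_i = (-4*x*y) dx + (-2*x^2 - 2*y*z) dy + (-y^2) dz.
Step 2: Apply d again. Using the 1-form formula, the coefficient of dx ∧ dy in d(df) is ∂^2 f/∂x ∂y - ∂^2 f/∂y ∂x = (-4*x) - (-4*x) = 0 (equality of mixed partials for smooth f).
Similarly for dx ∧ dz and dy ∧ dz — all coefficients vanish. So d(df) = 0.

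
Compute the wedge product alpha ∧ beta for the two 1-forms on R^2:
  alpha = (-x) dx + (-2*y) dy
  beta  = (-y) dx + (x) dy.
alpha ∧ beta = (-x^2 - 2*y^2) dx ∧ dy

Distribute the wedge, using dx_i ∧ dx_j = -dx_j ∧ dx_i and dx_i ∧ dx_i = 0. For each pair (i, j) with i < j, the coefficient of dx_i ∧ dx_j in alpha ∧ beta is (alpha_i * beta_j - alpha_j * beta_i). Collecting: alpha ∧ beta = (-x^2 - 2*y^2) dx ∧ dy.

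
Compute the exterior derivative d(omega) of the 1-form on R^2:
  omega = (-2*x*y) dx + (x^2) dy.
d(omega) = (4*x) dx ∧ dy

For a 1-form omega = sum_i f_i dx_i, the exterior derivative is
  d(omega) = sum_{i < j} (∂f_j/∂x_i - ∂f_i/∂x_j) dx_i ∧ dx_j.
  coefficient of dx ∧ dy: ∂f_2/∂x - ∂f_1/∂y = ∂(x^2)/∂x - ∂(-2*x*y)/∂y = 4*x
Assembling: d(omega) = (4*x) dx ∧ dy.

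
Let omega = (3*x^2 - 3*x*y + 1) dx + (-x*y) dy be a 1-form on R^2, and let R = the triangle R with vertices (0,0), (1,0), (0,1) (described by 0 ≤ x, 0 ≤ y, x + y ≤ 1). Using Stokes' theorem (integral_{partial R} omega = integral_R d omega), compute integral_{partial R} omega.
integral_(partial R) omega = 1/3

Stokes: integral_partial_R omega = integral_R d omega with d omega = (∂Q/∂x - ∂P/∂y) dx ∧ dy.
  ∂Q/∂x = -y
  ∂P/∂y = -3*x
  integrand = ∂Q/∂x - ∂P/∂y = 3*x - y.
Integrating over R: integral_0^1 integral_0^{1-x} (3*x - y) dy dx = 1/3.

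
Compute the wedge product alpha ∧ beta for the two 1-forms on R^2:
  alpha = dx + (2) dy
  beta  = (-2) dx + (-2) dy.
alpha ∧ beta = (2) dx ∧ dy

Distribute the wedge, using dx_i ∧ dx_j = -dx_j ∧ dx_i and dx_i ∧ dx_i = 0. For each pair (i, j) with i < j, the coefficient of dx_i ∧ dx_j in alpha ∧ beta is (alpha_i * beta_j - alpha_j * beta_i). Collecting: alpha ∧ beta = (2) dx ∧ dy.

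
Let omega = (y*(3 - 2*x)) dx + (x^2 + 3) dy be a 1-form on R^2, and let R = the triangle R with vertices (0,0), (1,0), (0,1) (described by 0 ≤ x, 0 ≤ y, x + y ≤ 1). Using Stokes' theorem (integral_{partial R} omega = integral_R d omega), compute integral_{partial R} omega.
integral_(partial R) omega = -5/6

Stokes: integral_partial_R omega = integral_R d omega with d omega = (∂Q/∂x - ∂P/∂y) dx ∧ dy.
  ∂Q/∂x = 2*x
  ∂P/∂y = 3 - 2*x
  integrand = ∂Q/∂x - ∂P/∂y = 4*x - 3.
Integrating over R: integral_0^1 integral_0^{1-x} (4*x - 3) dy dx = -5/6.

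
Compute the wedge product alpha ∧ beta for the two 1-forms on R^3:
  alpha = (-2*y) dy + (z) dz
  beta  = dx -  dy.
alpha ∧ beta = (2*y) dx ∧ dy + (-z) dx ∧ dz + (z) dy ∧ dz

Distribute the wedge, using dx_i ∧ dx_j = -dx_j ∧ dx_i and dx_i ∧ dx_i = 0. For each pair (i, j) with i < j, the coefficient of dx_i ∧ dx_j in alpha ∧ beta is (alpha_i * beta_j - alpha_j * beta_i). Collecting: alpha ∧ beta = (2*y) dx ∧ dy + (-z) dx ∧ dz + (z) dy ∧ dz.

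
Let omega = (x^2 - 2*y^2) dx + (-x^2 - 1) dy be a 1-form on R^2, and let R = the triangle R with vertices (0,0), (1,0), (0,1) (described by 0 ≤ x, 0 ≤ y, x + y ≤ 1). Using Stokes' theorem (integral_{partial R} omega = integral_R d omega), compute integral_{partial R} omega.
integral_(partial R) omega = 1/3

Stokes: integral_partial_R omega = integral_R d omega with d omega = (∂Q/∂x - ∂P/∂y) dx ∧ dy.
  ∂Q/∂x = -2*x
  ∂P/∂y = -4*y
  integrand = ∂Q/∂x - ∂P/∂y = -2*x + 4*y.
Integrating over R: integral_0^1 integral_0^{1-x} (-2*x + 4*y) dy dx = 1/3.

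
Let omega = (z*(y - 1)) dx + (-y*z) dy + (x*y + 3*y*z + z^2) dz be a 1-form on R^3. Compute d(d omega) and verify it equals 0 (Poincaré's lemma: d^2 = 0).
d(d omega) = 0

Step 1: d omega = sum_{i<j} (∂f_j/∂x_i - ∂f_i/∂x_j) dx_i ∧ dx_j:
  coeff of dx ∧ dy: -z
  coeff of dx ∧ dz: 1
  coeff of dy ∧ dz: x + y + 3*z
Step 2: Apply d again to each 2-form coefficient. The only possible 3-form in R^3 is dx ∧ dy ∧ dz, with coefficient
  ∂(coeff of dy∧dz)/∂x - ∂(coeff of dx∧dz)/∂y + ∂(coeff of dx∧dy)/∂z
  = ∂/∂x (x + y + 3*z) - ∂/∂y (1) + ∂/∂z (-z).
Each of these terms simplifies to sums of mixed partials that cancel in pairs. The result is 0 (by equality of mixed partials for smooth functions — Schwarz / Clairaut).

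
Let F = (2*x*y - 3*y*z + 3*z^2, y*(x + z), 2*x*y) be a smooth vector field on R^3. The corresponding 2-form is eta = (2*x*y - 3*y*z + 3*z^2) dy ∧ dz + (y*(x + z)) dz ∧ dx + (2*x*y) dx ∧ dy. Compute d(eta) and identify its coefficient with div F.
d(eta) = (x + 2*y + z) dx ∧ dy ∧ dz; div F = x + 2*y + z

For a 2-form in R^3 of the form above, applying d gives a 3-form with coefficient ∂P/∂x + ∂Q/∂y + ∂R/∂z:
  ∂P/∂x = 2*y
  ∂Q/∂y = x + z
  ∂R/∂z = 0
Sum = x + 2*y + z, which is exactly div F.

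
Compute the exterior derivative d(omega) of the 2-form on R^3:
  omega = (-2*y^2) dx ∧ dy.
d(omega) = 0

For a 2-form omega = sum_{i<j} g_{ij} dx_i ∧ dx_j, the exterior derivative is
  d(omega) = sum_{i<j} d(g_{ij}) ∧ dx_i ∧ dx_j = sum_{i<j, k} (∂g_{ij}/∂x_k) dx_k ∧ dx_i ∧ dx_j.
Expand each term, using dx_k ∧ dx_i ∧ dx_j = sgn(permutation) dx_{(a)} ∧ dx_{(b)} ∧ dx_{(c)} with (a < b < c) sorted:

Collecting like 3-forms: d(omega) = 0.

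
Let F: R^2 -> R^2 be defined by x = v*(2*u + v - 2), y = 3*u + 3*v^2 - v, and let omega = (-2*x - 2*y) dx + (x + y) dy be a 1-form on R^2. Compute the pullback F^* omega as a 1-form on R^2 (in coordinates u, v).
F^* omega = (-8*u*v^2 - 6*u*v + 9*u - 16*v^3 + 24*v^2 - 9*v) du + (-8*u^2*v - 12*u^2 - 12*u*v^2 + 24*u*v + 9*u + 8*v^3 + 6*v^2 - 9*v) dv

Using F^*(f dg) = (f ∘ F) d(g ∘ F), substitute each coordinate x_i by F_i(u, v) in f_i, and replace dx_i by d F_i = (∂F_i/∂u) du + (∂F_i/∂v) dv.
  For the x component: f_1(F) = -4*u*v - 6*u - 8*v^2 + 6*v; d F_1 = (2*v) du + (2*u + 2*v - 2) dv
  For the y component: f_2(F) = 2*u*v + 3*u + 4*v^2 - 3*v; d F_2 = (3) du + (6*v - 1) dv
Combining and collecting du, dv coefficients:
  coeff of du: -8*u*v^2 - 6*u*v + 9*u - 16*v^3 + 24*v^2 - 9*v
  coeff of dv: -8*u^2*v - 12*u^2 - 12*u*v^2 + 24*u*v + 9*u + 8*v^3 + 6*v^2 - 9*v
F^* omega = (-8*u*v^2 - 6*u*v + 9*u - 16*v^3 + 24*v^2 - 9*v) du + (-8*u^2*v - 12*u^2 - 12*u*v^2 + 24*u*v + 9*u + 8*v^3 + 6*v^2 - 9*v) dv.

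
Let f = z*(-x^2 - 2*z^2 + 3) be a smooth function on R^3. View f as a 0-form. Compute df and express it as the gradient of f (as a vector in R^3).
df = (-2*x*z) dx + (0) dy + (-x^2 - 6*z^2 + 3) dz; grad f = (-2*x*z, 0, -x^2 - 6*z^2 + 3)

For a 0-form f, d f = (∂f/∂x) dx + (∂f/∂y) dy + (∂f/∂z) dz. The components of the vector representation are exactly the entries of grad f in Cartesian coordinates:
  ∂f/∂x = -2*x*z
  ∂f/∂y = 0
  ∂f/∂z = -x^2 - 6*z^2 + 3.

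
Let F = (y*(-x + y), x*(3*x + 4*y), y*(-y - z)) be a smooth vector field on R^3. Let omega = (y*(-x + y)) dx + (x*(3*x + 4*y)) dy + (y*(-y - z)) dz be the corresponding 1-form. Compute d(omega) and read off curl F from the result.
d(omega) = (-2*y - z) dy ∧ dz + (0) dz ∧ dx + (7*x + 2*y) dx ∧ dy; curl F = (-2*y - z, 0, 7*x + 2*y)

d omega = sum_{i<j} (∂f_j/∂x_i - ∂f_i/∂x_j) dx_i ∧ dx_j. Under the identification (dy ∧ dz, dz ∧ dx, dx ∧ dy) ↔ (e_x, e_y, e_z), the coefficients are exactly the components of curl F. Compute:
  ∂R/∂y - ∂Q/∂z = (-2*y - z) - (0) = -2*y - z
  ∂P/∂z - ∂R/∂x = (0) - (0) = 0
  ∂Q/∂x - ∂P/∂y = (6*x + 4*y) - (-x + 2*y) = 7*x + 2*y.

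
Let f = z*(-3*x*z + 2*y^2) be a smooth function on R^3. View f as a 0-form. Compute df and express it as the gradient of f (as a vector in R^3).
df = (-3*z^2) dx + (4*y*z) dy + (-6*x*z + 2*y^2) dz; grad f = (-3*z^2, 4*y*z, -6*x*z + 2*y^2)

For a 0-form f, d f = (∂f/∂x) dx + (∂f/∂y) dy + (∂f/∂z) dz. The components of the vector representation are exactly the entries of grad f in Cartesian coordinates:
  ∂f/∂x = -3*z^2
  ∂f/∂y = 4*y*z
  ∂f/∂z = -6*x*z + 2*y^2.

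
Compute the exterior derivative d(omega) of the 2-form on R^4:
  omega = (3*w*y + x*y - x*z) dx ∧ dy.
d(omega) = (-x) dx ∧ dy ∧ dz + (3*y) dx ∧ dy ∧ dw

For a 2-form omega = sum_{i<j} g_{ij} dx_i ∧ dx_j, the exterior derivative is
  d(omega) = sum_{i<j} d(g_{ij}) ∧ dx_i ∧ dx_j = sum_{i<j, k} (∂g_{ij}/∂x_k) dx_k ∧ dx_i ∧ dx_j.
Expand each term, using dx_k ∧ dx_i ∧ dx_j = sgn(permutation) dx_{(a)} ∧ dx_{(b)} ∧ dx_{(c)} with (a < b < c) sorted:
  d(3*w*y + x*y - x*z) includes (∂/∂z)(3*w*y + x*y - x*z) dz = (-x) dz, which multiplied by dx ∧ dy gives (-x) dx ∧ dy ∧ dz
  d(3*w*y + x*y - x*z) includes (∂/∂w)(3*w*y + x*y - x*z) dw = (3*y) dw, which multiplied by dx ∧ dy gives (3*y) dx ∧ dy ∧ dw
Collecting like 3-forms: d(omega) = (-x) dx ∧ dy ∧ dz + (3*y) dx ∧ dy ∧ dw.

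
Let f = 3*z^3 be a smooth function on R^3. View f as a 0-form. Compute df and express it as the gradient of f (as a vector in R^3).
df = (0) dx + (0) dy + (9*z^2) dz; grad f = (0, 0, 9*z^2)

For a 0-form f, d f = (∂f/∂x) dx + (∂f/∂y) dy + (∂f/∂z) dz. The components of the vector representation are exactly the entries of grad f in Cartesian coordinates:
  ∂f/∂x = 0
  ∂f/∂y = 0
  ∂f/∂z = 9*z^2.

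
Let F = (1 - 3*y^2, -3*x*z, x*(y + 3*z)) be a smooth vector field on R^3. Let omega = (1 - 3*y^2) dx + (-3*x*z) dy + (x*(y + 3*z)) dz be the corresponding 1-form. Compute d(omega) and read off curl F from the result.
d(omega) = (4*x) dy ∧ dz + (-y - 3*z) dz ∧ dx + (6*y - 3*z) dx ∧ dy; curl F = (4*x, -y - 3*z, 6*y - 3*z)

d omega = sum_{i<j} (∂f_j/∂x_i - ∂f_i/∂x_j) dx_i ∧ dx_j. Under the identification (dy ∧ dz, dz ∧ dx, dx ∧ dy) ↔ (e_x, e_y, e_z), the coefficients are exactly the components of curl F. Compute:
  ∂R/∂y - ∂Q/∂z = (x) - (-3*x) = 4*x
  ∂P/∂z - ∂R/∂x = (0) - (y + 3*z) = -y - 3*z
  ∂Q/∂x - ∂P/∂y = (-3*z) - (-6*y) = 6*y - 3*z.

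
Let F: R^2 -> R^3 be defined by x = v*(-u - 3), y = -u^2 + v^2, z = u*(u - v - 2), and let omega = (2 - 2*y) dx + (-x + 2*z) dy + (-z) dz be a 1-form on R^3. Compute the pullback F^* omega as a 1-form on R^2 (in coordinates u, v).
F^* omega = (-6*u^3 + 3*u^2*v + 14*u^2 - u*v^2 - 10*u*v - 4*u + 2*v^3 - 2*v) du + (-u^3 + 3*u^2*v - 8*u^2 - 8*u*v - 2*u + 12*v^2 - 6) dv

Using F^*(f dg) = (f ∘ F) d(g ∘ F), substitute each coordinate x_i by F_i(u, v) in f_i, and replace dx_i by d F_i = (∂F_i/∂u) du + (∂F_i/∂v) dv.
  For the x component: f_1(F) = 2*u^2 - 2*v^2 + 2; d F_1 = (-v) du + (-u - 3) dv
  For the y component: f_2(F) = 2*u^2 - u*v - 4*u + 3*v; d F_2 = (-2*u) du + (2*v) dv
  For the z component: f_3(F) = u*(-u + v + 2); d F_3 = (2*u - v - 2) du + (-u) dv
Combining and collecting du, dv coefficients:
  coeff of du: -6*u^3 + 3*u^2*v + 14*u^2 - u*v^2 - 10*u*v - 4*u + 2*v^3 - 2*v
  coeff of dv: -u^3 + 3*u^2*v - 8*u^2 - 8*u*v - 2*u + 12*v^2 - 6
F^* omega = (-6*u^3 + 3*u^2*v + 14*u^2 - u*v^2 - 10*u*v - 4*u + 2*v^3 - 2*v) du + (-u^3 + 3*u^2*v - 8*u^2 - 8*u*v - 2*u + 12*v^2 - 6) dv.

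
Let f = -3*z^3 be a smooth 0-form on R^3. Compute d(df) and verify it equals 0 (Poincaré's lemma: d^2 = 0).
d(df) = 0

Step 1: df = sum_i (∂f/∂x_i) dx_i = (0) dx + (0) dy + (-9*z^2) dz.
Step 2: Apply d again. Using the 1-form formula, the coefficient of dx ∧ dy in d(df) is ∂^2 f/∂x ∂y - ∂^2 f/∂y ∂x = (0) - (0) = 0 (equality of mixed partials for smooth f).
Similarly for dx ∧ dz and dy ∧ dz — all coefficients vanish. So d(df) = 0.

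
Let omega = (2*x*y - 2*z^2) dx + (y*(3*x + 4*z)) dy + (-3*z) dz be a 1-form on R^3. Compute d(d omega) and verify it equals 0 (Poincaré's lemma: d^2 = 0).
d(d omega) = 0

Step 1: d omega = sum_{i<j} (∂f_j/∂x_i - ∂f_i/∂x_j) dx_i ∧ dx_j:
  coeff of dx ∧ dy: -2*x + 3*y
  coeff of dx ∧ dz: 4*z
  coeff of dy ∧ dz: -4*y
Step 2: Apply d again to each 2-form coefficient. The only possible 3-form in R^3 is dx ∧ dy ∧ dz, with coefficient
  ∂(coeff of dy∧dz)/∂x - ∂(coeff of dx∧dz)/∂y + ∂(coeff of dx∧dy)/∂z
  = ∂/∂x (-4*y) - ∂/∂y (4*z) + ∂/∂z (-2*x + 3*y).
Each of these terms simplifies to sums of mixed partials that cancel in pairs. The result is 0 (by equality of mixed partials for smooth functions — Schwarz / Clairaut).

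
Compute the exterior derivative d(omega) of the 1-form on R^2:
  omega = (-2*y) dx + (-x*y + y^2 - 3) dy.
d(omega) = (2 - y) dx ∧ dy

For a 1-form omega = sum_i f_i dx_i, the exterior derivative is
  d(omega) = sum_{i < j} (∂f_j/∂x_i - ∂f_i/∂x_j) dx_i ∧ dx_j.
  coefficient of dx ∧ dy: ∂f_2/∂x - ∂f_1/∂y = ∂(-x*y + y^2 - 3)/∂x - ∂(-2*y)/∂y = 2 - y
Assembling: d(omega) = (2 - y) dx ∧ dy.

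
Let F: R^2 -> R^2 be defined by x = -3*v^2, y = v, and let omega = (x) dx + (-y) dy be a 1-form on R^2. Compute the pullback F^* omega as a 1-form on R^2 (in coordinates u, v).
F^* omega = (18*v^3 - v) dv

Using F^*(f dg) = (f ∘ F) d(g ∘ F), substitute each coordinate x_i by F_i(u, v) in f_i, and replace dx_i by d F_i = (∂F_i/∂u) du + (∂F_i/∂v) dv.
  For the x component: f_1(F) = -3*v^2; d F_1 = (0) du + (-6*v) dv
  For the y component: f_2(F) = -v; d F_2 = (0) du + (1) dv
Combining and collecting du, dv coefficients:
  coeff of du: 0
  coeff of dv: 18*v^3 - v
F^* omega = (18*v^3 - v) dv.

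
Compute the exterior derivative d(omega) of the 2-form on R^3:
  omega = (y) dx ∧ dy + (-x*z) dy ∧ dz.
d(omega) = (-z) dx ∧ dy ∧ dz

For a 2-form omega = sum_{i<j} g_{ij} dx_i ∧ dx_j, the exterior derivative is
  d(omega) = sum_{i<j} d(g_{ij}) ∧ dx_i ∧ dx_j = sum_{i<j, k} (∂g_{ij}/∂x_k) dx_k ∧ dx_i ∧ dx_j.
Expand each term, using dx_k ∧ dx_i ∧ dx_j = sgn(permutation) dx_{(a)} ∧ dx_{(b)} ∧ dx_{(c)} with (a < b < c) sorted:
  d(-x*z) includes (∂/∂x)(-x*z) dx = (-z) dx, which multiplied by dy ∧ dz gives (-z) dx ∧ dy ∧ dz
Collecting like 3-forms: d(omega) = (-z) dx ∧ dy ∧ dz.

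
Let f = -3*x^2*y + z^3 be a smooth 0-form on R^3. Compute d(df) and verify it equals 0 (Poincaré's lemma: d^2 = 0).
d(df) = 0

Step 1: df = sum_i (∂f/∂x_i) dx_i = (-6*x*y) dx + (-3*x^2) dy + (3*z^2) dz.
Step 2: Apply d again. Using the 1-form formula, the coefficient of dx ∧ dy in d(df) is ∂^2 f/∂x ∂y - ∂^2 f/∂y ∂x = (-6*x) - (-6*x) = 0 (equality of mixed partials for smooth f).
Similarly for dx ∧ dz and dy ∧ dz — all coefficients vanish. So d(df) = 0.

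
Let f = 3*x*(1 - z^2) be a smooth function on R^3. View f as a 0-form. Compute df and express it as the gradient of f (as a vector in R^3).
df = (3 - 3*z^2) dx + (0) dy + (-6*x*z) dz; grad f = (3 - 3*z^2, 0, -6*x*z)

For a 0-form f, d f = (∂f/∂x) dx + (∂f/∂y) dy + (∂f/∂z) dz. The components of the vector representation are exactly the entries of grad f in Cartesian coordinates:
  ∂f/∂x = 3 - 3*z^2
  ∂f/∂y = 0
  ∂f/∂z = -6*x*z.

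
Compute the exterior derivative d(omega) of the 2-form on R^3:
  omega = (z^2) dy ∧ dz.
d(omega) = 0

For a 2-form omega = sum_{i<j} g_{ij} dx_i ∧ dx_j, the exterior derivative is
  d(omega) = sum_{i<j} d(g_{ij}) ∧ dx_i ∧ dx_j = sum_{i<j, k} (∂g_{ij}/∂x_k) dx_k ∧ dx_i ∧ dx_j.
Expand each term, using dx_k ∧ dx_i ∧ dx_j = sgn(permutation) dx_{(a)} ∧ dx_{(b)} ∧ dx_{(c)} with (a < b < c) sorted:

Collecting like 3-forms: d(omega) = 0.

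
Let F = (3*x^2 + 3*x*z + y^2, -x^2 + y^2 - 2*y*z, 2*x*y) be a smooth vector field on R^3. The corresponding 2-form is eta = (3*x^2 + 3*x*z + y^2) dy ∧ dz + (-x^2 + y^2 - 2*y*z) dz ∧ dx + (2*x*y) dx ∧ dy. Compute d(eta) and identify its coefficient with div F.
d(eta) = (6*x + 2*y + z) dx ∧ dy ∧ dz; div F = 6*x + 2*y + z

For a 2-form in R^3 of the form above, applying d gives a 3-form with coefficient ∂P/∂x + ∂Q/∂y + ∂R/∂z:
  ∂P/∂x = 6*x + 3*z
  ∂Q/∂y = 2*y - 2*z
  ∂R/∂z = 0
Sum = 6*x + 2*y + z, which is exactly div F.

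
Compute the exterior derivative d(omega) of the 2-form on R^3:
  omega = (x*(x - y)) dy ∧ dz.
d(omega) = (2*x - y) dx ∧ dy ∧ dz

For a 2-form omega = sum_{i<j} g_{ij} dx_i ∧ dx_j, the exterior derivative is
  d(omega) = sum_{i<j} d(g_{ij}) ∧ dx_i ∧ dx_j = sum_{i<j, k} (∂g_{ij}/∂x_k) dx_k ∧ dx_i ∧ dx_j.
Expand each term, using dx_k ∧ dx_i ∧ dx_j = sgn(permutation) dx_{(a)} ∧ dx_{(b)} ∧ dx_{(c)} with (a < b < c) sorted:
  d(x*(x - y)) includes (∂/∂x)(x*(x - y)) dx = (2*x - y) dx, which multiplied by dy ∧ dz gives (2*x - y) dx ∧ dy ∧ dz
Collecting like 3-forms: d(omega) = (2*x - y) dx ∧ dy ∧ dz.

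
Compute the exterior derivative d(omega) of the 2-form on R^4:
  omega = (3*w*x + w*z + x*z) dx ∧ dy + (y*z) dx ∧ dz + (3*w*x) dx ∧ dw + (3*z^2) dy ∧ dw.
d(omega) = (w + x - z) dx ∧ dy ∧ dz + (3*x + z) dx ∧ dy ∧ dw + (-6*z) dy ∧ dz ∧ dw

For a 2-form omega = sum_{i<j} g_{ij} dx_i ∧ dx_j, the exterior derivative is
  d(omega) = sum_{i<j} d(g_{ij}) ∧ dx_i ∧ dx_j = sum_{i<j, k} (∂g_{ij}/∂x_k) dx_k ∧ dx_i ∧ dx_j.
Expand each term, using dx_k ∧ dx_i ∧ dx_j = sgn(permutation) dx_{(a)} ∧ dx_{(b)} ∧ dx_{(c)} with (a < b < c) sorted:
  d(3*w*x + w*z + x*z) includes (∂/∂z)(3*w*x + w*z + x*z) dz = (w + x) dz, which multiplied by dx ∧ dy gives (w + x) dx ∧ dy ∧ dz
  d(3*w*x + w*z + x*z) includes (∂/∂w)(3*w*x + w*z + x*z) dw = (3*x + z) dw, which multiplied by dx ∧ dy gives (3*x + z) dx ∧ dy ∧ dw
  d(y*z) includes (∂/∂y)(y*z) dy = (z) dy, which multiplied by dx ∧ dz gives (-z) dx ∧ dy ∧ dz
  d(3*z^2) includes (∂/∂z)(3*z^2) dz = (6*z) dz, which multiplied by dy ∧ dw gives (-6*z) dy ∧ dz ∧ dw
Collecting like 3-forms: d(omega) = (w + x - z) dx ∧ dy ∧ dz + (3*x + z) dx ∧ dy ∧ dw + (-6*z) dy ∧ dz ∧ dw.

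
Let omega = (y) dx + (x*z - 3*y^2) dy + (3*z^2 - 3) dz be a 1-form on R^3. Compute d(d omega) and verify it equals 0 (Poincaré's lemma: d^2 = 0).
d(d omega) = 0

Step 1: d omega = sum_{i<j} (∂f_j/∂x_i - ∂f_i/∂x_j) dx_i ∧ dx_j:
  coeff of dx ∧ dy: z - 1
  coeff of dx ∧ dz: 0
  coeff of dy ∧ dz: -x
Step 2: Apply d again to each 2-form coefficient. The only possible 3-form in R^3 is dx ∧ dy ∧ dz, with coefficient
  ∂(coeff of dy∧dz)/∂x - ∂(coeff of dx∧dz)/∂y + ∂(coeff of dx∧dy)/∂z
  = ∂/∂x (-x) - ∂/∂y (0) + ∂/∂z (z - 1).
Each of these terms simplifies to sums of mixed partials that cancel in pairs. The result is 0 (by equality of mixed partials for smooth functions — Schwarz / Clairaut).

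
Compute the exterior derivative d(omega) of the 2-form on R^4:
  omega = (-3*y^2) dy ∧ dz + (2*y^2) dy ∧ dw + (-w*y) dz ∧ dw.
d(omega) = (-w) dy ∧ dz ∧ dw

For a 2-form omega = sum_{i<j} g_{ij} dx_i ∧ dx_j, the exterior derivative is
  d(omega) = sum_{i<j} d(g_{ij}) ∧ dx_i ∧ dx_j = sum_{i<j, k} (∂g_{ij}/∂x_k) dx_k ∧ dx_i ∧ dx_j.
Expand each term, using dx_k ∧ dx_i ∧ dx_j = sgn(permutation) dx_{(a)} ∧ dx_{(b)} ∧ dx_{(c)} with (a < b < c) sorted:
  d(-w*y) includes (∂/∂y)(-w*y) dy = (-w) dy, which multiplied by dz ∧ dw gives (-w) dy ∧ dz ∧ dw
Collecting like 3-forms: d(omega) = (-w) dy ∧ dz ∧ dw.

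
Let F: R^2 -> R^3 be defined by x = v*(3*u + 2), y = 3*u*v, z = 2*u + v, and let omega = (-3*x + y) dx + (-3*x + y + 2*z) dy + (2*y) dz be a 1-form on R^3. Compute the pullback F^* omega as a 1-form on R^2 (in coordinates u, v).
F^* omega = (6*v*(-6*u*v + 4*u - 5*v)) du + (-36*u^2*v + 12*u^2 - 36*u*v - 12*v) dv

Using F^*(f dg) = (f ∘ F) d(g ∘ F), substitute each coordinate x_i by F_i(u, v) in f_i, and replace dx_i by d F_i = (∂F_i/∂u) du + (∂F_i/∂v) dv.
  For the x component: f_1(F) = 6*v*(-u - 1); d F_1 = (3*v) du + (3*u + 2) dv
  For the y component: f_2(F) = -6*u*v + 4*u - 4*v; d F_2 = (3*v) du + (3*u) dv
  For the z component: f_3(F) = 6*u*v; d F_3 = (2) du + (1) dv
Combining and collecting du, dv coefficients:
  coeff of du: 6*v*(-6*u*v + 4*u - 5*v)
  coeff of dv: -36*u^2*v + 12*u^2 - 36*u*v - 12*v
F^* omega = (6*v*(-6*u*v + 4*u - 5*v)) du + (-36*u^2*v + 12*u^2 - 36*u*v - 12*v) dv.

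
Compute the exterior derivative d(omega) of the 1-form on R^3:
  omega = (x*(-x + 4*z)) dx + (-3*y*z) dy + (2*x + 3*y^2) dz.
d(omega) = (2 - 4*x) dx ∧ dz + (9*y) dy ∧ dz

For a 1-form omega = sum_i f_i dx_i, the exterior derivative is
  d(omega) = sum_{i < j} (∂f_j/∂x_i - ∂f_i/∂x_j) dx_i ∧ dx_j.
  coefficient of dx ∧ dz: ∂f_3/∂x - ∂f_1/∂z = ∂(2*x + 3*y^2)/∂x - ∂(x*(-x + 4*z))/∂z = 2 - 4*x
  coefficient of dy ∧ dz: ∂f_3/∂y - ∂f_2/∂z = ∂(2*x + 3*y^2)/∂y - ∂(-3*y*z)/∂z = 9*y
Assembling: d(omega) = (2 - 4*x) dx ∧ dz + (9*y) dy ∧ dz.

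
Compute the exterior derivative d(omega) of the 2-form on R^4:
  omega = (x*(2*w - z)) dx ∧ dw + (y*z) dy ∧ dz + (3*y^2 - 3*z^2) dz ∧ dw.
d(omega) = (x) dx ∧ dz ∧ dw + (6*y) dy ∧ dz ∧ dw

For a 2-form omega = sum_{i<j} g_{ij} dx_i ∧ dx_j, the exterior derivative is
  d(omega) = sum_{i<j} d(g_{ij}) ∧ dx_i ∧ dx_j = sum_{i<j, k} (∂g_{ij}/∂x_k) dx_k ∧ dx_i ∧ dx_j.
Expand each term, using dx_k ∧ dx_i ∧ dx_j = sgn(permutation) dx_{(a)} ∧ dx_{(b)} ∧ dx_{(c)} with (a < b < c) sorted:
  d(x*(2*w - z)) includes (∂/∂z)(x*(2*w - z)) dz = (-x) dz, which multiplied by dx ∧ dw gives (x) dx ∧ dz ∧ dw
  d(3*y^2 - 3*z^2) includes (∂/∂y)(3*y^2 - 3*z^2) dy = (6*y) dy, which multiplied by dz ∧ dw gives (6*y) dy ∧ dz ∧ dw
Collecting like 3-forms: d(omega) = (x) dx ∧ dz ∧ dw + (6*y) dy ∧ dz ∧ dw.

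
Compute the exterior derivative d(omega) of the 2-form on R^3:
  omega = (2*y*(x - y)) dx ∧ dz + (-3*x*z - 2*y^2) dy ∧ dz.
d(omega) = (-2*x + 4*y - 3*z) dx ∧ dy ∧ dz

For a 2-form omega = sum_{i<j} g_{ij} dx_i ∧ dx_j, the exterior derivative is
  d(omega) = sum_{i<j} d(g_{ij}) ∧ dx_i ∧ dx_j = sum_{i<j, k} (∂g_{ij}/∂x_k) dx_k ∧ dx_i ∧ dx_j.
Expand each term, using dx_k ∧ dx_i ∧ dx_j = sgn(permutation) dx_{(a)} ∧ dx_{(b)} ∧ dx_{(c)} with (a < b < c) sorted:
  d(2*y*(x - y)) includes (∂/∂y)(2*y*(x - y)) dy = (2*x - 4*y) dy, which multiplied by dx ∧ dz gives (-2*x + 4*y) dx ∧ dy ∧ dz
  d(-3*x*z - 2*y^2) includes (∂/∂x)(-3*x*z - 2*y^2) dx = (-3*z) dx, which multiplied by dy ∧ dz gives (-3*z) dx ∧ dy ∧ dz
Collecting like 3-forms: d(omega) = (-2*x + 4*y - 3*z) dx ∧ dy ∧ dz.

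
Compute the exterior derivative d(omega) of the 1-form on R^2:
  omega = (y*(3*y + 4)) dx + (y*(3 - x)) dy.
d(omega) = (-7*y - 4) dx ∧ dy

For a 1-form omega = sum_i f_i dx_i, the exterior derivative is
  d(omega) = sum_{i < j} (∂f_j/∂x_i - ∂f_i/∂x_j) dx_i ∧ dx_j.
  coefficient of dx ∧ dy: ∂f_2/∂x - ∂f_1/∂y = ∂(y*(3 - x))/∂x - ∂(y*(3*y + 4))/∂y = -7*y - 4
Assembling: d(omega) = (-7*y - 4) dx ∧ dy.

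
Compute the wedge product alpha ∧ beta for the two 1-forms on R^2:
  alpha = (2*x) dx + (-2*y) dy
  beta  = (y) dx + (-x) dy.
alpha ∧ beta = (-2*x^2 + 2*y^2) dx ∧ dy

Distribute the wedge, using dx_i ∧ dx_j = -dx_j ∧ dx_i and dx_i ∧ dx_i = 0. For each pair (i, j) with i < j, the coefficient of dx_i ∧ dx_j in alpha ∧ beta is (alpha_i * beta_j - alpha_j * beta_i). Collecting: alpha ∧ beta = (-2*x^2 + 2*y^2) dx ∧ dy.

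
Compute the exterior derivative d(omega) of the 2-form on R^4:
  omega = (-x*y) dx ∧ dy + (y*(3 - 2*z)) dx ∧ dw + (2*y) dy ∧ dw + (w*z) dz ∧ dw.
d(omega) = (2*z - 3) dx ∧ dy ∧ dw + (2*y) dx ∧ dz ∧ dw

For a 2-form omega = sum_{i<j} g_{ij} dx_i ∧ dx_j, the exterior derivative is
  d(omega) = sum_{i<j} d(g_{ij}) ∧ dx_i ∧ dx_j = sum_{i<j, k} (∂g_{ij}/∂x_k) dx_k ∧ dx_i ∧ dx_j.
Expand each term, using dx_k ∧ dx_i ∧ dx_j = sgn(permutation) dx_{(a)} ∧ dx_{(b)} ∧ dx_{(c)} with (a < b < c) sorted:
  d(y*(3 - 2*z)) includes (∂/∂y)(y*(3 - 2*z)) dy = (3 - 2*z) dy, which multiplied by dx ∧ dw gives (2*z - 3) dx ∧ dy ∧ dw
  d(y*(3 - 2*z)) includes (∂/∂z)(y*(3 - 2*z)) dz = (-2*y) dz, which multiplied by dx ∧ dw gives (2*y) dx ∧ dz ∧ dw
Collecting like 3-forms: d(omega) = (2*z - 3) dx ∧ dy ∧ dw + (2*y) dx ∧ dz ∧ dw.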